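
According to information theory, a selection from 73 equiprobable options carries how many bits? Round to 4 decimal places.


H = log2(n)
H = log2(73)
= 6.1898


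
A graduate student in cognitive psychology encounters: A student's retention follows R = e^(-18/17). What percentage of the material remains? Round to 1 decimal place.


R = e^(-t/S)
-t/S = -18/17 = -1.058824
R = e^(-1.058824) = 0.346863
Percentage = 0.346863 * 100
= 34.7


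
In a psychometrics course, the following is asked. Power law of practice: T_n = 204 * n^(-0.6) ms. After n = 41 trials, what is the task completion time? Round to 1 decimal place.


T_n = 204 * 41^(-0.6)
41^(-0.6) = 0.107728
T_n = 204 * 0.107728
= 22.0 ms


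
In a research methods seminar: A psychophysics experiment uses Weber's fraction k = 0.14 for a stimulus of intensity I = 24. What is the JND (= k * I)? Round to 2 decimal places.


JND = k * I
JND = 0.14 * 24
= 3.36


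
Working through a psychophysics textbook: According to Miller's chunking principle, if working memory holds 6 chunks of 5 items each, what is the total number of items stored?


Total items = chunks * items_per_chunk
= 6 * 5
= 30


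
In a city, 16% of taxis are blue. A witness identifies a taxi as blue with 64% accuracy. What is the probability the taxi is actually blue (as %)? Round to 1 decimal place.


P(blue | says blue) = P(says blue | blue)*P(blue) / [P(says blue | blue)*P(blue) + P(says blue | not blue)*P(not blue)]
Numerator = 0.64 * 0.16 = 0.1024
False identification = 0.36 * 0.84 = 0.3024
P = 0.1024 / (0.1024 + 0.3024)
= 0.1024 / 0.4048
As percentage = 25.3


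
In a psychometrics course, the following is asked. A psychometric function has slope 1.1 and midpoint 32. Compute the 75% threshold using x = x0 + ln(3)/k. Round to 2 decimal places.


At P = 0.75: 0.75 = 1/(1 + e^(-k*(x-x0)))
Solving: e^(-k*(x-x0)) = 1/3
x = x0 + ln(3)/k
ln(3) = 1.0986
x = 32 + 1.0986/1.1
= 32 + 0.9987
= 33.00


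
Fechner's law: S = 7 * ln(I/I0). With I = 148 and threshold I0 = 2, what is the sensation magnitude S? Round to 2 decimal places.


S = 7 * ln(148/2)
I/I0 = 74.0
ln(74.0) = 4.3041
S = 7 * 4.3041
= 30.13


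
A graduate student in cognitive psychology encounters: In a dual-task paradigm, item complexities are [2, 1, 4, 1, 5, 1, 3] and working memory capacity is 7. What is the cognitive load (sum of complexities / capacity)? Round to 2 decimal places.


Total complexity = 2 + 1 + 4 + 1 + 5 + 1 + 3 = 17
Load = total / capacity = 17 / 7
= 2.43


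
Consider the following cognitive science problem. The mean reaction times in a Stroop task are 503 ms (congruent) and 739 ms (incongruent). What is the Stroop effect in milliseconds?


Stroop effect = RT(incongruent) - RT(congruent)
= 739 - 503
= 236 ms


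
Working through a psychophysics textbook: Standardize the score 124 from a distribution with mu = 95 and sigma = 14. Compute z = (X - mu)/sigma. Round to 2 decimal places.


z = (X - mu) / sigma
= (124 - 95) / 14
= 29 / 14
= 2.07


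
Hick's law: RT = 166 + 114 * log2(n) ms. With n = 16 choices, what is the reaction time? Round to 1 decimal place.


RT = 166 + 114 * log2(16)
log2(16) = 4.0
RT = 166 + 114 * 4.0
= 166 + 456.0
= 622.0 ms


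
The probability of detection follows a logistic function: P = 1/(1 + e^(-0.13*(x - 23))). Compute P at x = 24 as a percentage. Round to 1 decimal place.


P(x) = 1/(1 + e^(-0.13*(24 - 23)))
Exponent = -0.13 * 1 = -0.13
e^(-0.13) = 0.878095
P = 1/(1 + 0.878095) = 0.532454
Percentage = 53.2


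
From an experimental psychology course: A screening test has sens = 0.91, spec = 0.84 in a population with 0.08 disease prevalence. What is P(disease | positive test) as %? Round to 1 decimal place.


PPV = (sens * prev) / (sens * prev + (1-spec) * (1-prev))
Numerator = 0.91 * 0.08 = 0.0728
P(positive and no disease) = (1 - spec) * (1 - prev) = (1 - 0.84) * (1 - 0.08) = 0.1472
Denominator = 0.0728 + 0.1472 = 0.22
PPV = 0.0728 / 0.22 = 0.330909
As percentage = 33.1


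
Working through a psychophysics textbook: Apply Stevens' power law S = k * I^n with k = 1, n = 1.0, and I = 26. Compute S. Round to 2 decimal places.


S = 1 * 26^1.0
26^1.0 = 26.0
S = 1 * 26.0
= 26.00


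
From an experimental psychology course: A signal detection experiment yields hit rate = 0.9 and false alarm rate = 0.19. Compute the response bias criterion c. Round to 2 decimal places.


c = -0.5 * (z(HR) + z(FAR))
z(0.9) = 1.2816
z(0.19) = -0.8779
c = -0.5 * (1.2816 + -0.8779)
= -0.5 * 0.4037
= -0.20


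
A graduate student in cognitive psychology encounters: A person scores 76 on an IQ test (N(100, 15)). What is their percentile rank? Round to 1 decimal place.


z = (IQ - mean) / SD
z = (76 - 100) / 15 = -1.6
Percentile = Phi(-1.6) * 100
Phi(-1.6) = 0.054799
= 5.5


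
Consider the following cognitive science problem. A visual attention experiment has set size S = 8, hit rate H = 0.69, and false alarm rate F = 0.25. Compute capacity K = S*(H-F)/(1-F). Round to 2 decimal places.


K = S * (H - F) / (1 - F)
H - F = 0.44
1 - F = 0.75
K = 8 * 0.44 / 0.75
= 4.69


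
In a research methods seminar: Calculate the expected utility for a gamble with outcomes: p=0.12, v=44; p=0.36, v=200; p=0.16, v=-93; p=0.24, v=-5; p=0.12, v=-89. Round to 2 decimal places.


EU = sum(p_i * v_i)
0.12 * 44 = 5.28
0.36 * 200 = 72.0
0.16 * -93 = -14.88
0.24 * -5 = -1.2
0.12 * -89 = -10.68
EU = 5.28 + 72.0 + -14.88 + -1.2 + -10.68
= 50.52


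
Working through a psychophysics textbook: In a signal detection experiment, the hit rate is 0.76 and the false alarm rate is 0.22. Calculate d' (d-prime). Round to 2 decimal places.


d' = z(HR) - z(FAR)
z(0.76) = 0.7063
z(0.22) = -0.7722
d' = 0.7063 - -0.7722
= 1.48


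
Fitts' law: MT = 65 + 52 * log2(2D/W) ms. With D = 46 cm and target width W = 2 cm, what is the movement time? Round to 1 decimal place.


MT = 65 + 52 * log2(2*46/2)
2D/W = 46.0
log2(46.0) = 5.5236
MT = 65 + 52 * 5.5236
= 352.2 ms


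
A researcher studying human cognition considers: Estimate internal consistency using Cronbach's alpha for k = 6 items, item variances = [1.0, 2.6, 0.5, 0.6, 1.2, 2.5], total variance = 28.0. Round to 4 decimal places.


alpha = (k/(k-1)) * (1 - sum(s_i^2)/s_total^2)
sum(item variances) = 8.4
k/(k-1) = 6/5 = 1.2
1 - 8.4/28.0 = 1 - 0.3 = 0.7
alpha = 1.2 * 0.7
= 0.8400


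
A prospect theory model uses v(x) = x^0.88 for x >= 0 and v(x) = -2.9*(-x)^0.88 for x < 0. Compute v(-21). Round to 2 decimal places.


Since x = -21 < 0, use v(x) = -lambda*(-x)^alpha
(-x) = 21
21^0.88 = 14.5731
v(-21) = -2.9 * 14.5731
= -42.26


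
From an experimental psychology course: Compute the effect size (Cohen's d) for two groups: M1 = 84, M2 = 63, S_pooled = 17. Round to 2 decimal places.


Cohen's d = (M1 - M2) / S_pooled
= (84 - 63) / 17
= 21 / 17
= 1.24


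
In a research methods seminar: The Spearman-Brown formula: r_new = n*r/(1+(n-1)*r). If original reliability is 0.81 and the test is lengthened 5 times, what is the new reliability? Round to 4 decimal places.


r_new = n*r / (1 + (n-1)*r)
Numerator = 5 * 0.81 = 4.05
Denominator = 1 + 4 * 0.81 = 4.24
r_new = 4.05 / 4.24
= 0.9552


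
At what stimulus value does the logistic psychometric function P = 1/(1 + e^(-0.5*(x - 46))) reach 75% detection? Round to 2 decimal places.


At P = 0.75: 0.75 = 1/(1 + e^(-k*(x-x0)))
Solving: e^(-k*(x-x0)) = 1/3
x = x0 + ln(3)/k
ln(3) = 1.0986
x = 46 + 1.0986/0.5
= 46 + 2.1972
= 48.20


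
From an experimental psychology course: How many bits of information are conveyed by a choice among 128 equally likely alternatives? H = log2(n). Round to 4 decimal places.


H = log2(n)
H = log2(128)
= 7.0000


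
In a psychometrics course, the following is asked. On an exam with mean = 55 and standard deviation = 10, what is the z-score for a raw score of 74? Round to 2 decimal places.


z = (X - mu) / sigma
= (74 - 55) / 10
= 19 / 10
= 1.90


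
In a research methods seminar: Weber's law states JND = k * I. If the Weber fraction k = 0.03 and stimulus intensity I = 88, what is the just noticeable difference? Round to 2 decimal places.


JND = k * I
JND = 0.03 * 88
= 2.64


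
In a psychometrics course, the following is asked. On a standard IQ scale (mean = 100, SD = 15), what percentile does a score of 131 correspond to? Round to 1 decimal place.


z = (IQ - mean) / SD
z = (131 - 100) / 15 = 2.0667
Percentile = Phi(2.0667) * 100
Phi(2.0667) = 0.980619
= 98.1


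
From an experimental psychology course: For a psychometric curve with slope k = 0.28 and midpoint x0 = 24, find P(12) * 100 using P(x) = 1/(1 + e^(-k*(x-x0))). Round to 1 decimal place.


P(x) = 1/(1 + e^(-0.28*(12 - 24)))
Exponent = -0.28 * -12 = 3.36
e^(3.36) = 28.789191
P = 1/(1 + 28.789191) = 0.033569
Percentage = 3.4


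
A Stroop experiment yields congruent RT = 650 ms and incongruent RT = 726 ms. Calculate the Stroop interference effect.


Stroop effect = RT(incongruent) - RT(congruent)
= 726 - 650
= 76 ms


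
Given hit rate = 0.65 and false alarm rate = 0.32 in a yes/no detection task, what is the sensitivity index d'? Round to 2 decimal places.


d' = z(HR) - z(FAR)
z(0.65) = 0.3853
z(0.32) = -0.4677
d' = 0.3853 - -0.4677
= 0.85


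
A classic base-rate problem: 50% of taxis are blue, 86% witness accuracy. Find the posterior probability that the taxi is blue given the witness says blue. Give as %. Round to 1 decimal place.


P(blue | says blue) = P(says blue | blue)*P(blue) / [P(says blue | blue)*P(blue) + P(says blue | not blue)*P(not blue)]
Numerator = 0.86 * 0.5 = 0.43
False identification = 0.14 * 0.5 = 0.07
P = 0.43 / (0.43 + 0.07)
= 0.43 / 0.5
As percentage = 86.0


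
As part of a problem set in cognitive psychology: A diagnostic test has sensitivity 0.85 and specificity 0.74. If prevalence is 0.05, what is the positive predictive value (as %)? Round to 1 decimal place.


PPV = (sens * prev) / (sens * prev + (1-spec) * (1-prev))
Numerator = 0.85 * 0.05 = 0.0425
P(positive and no disease) = (1 - spec) * (1 - prev) = (1 - 0.74) * (1 - 0.05) = 0.247
Denominator = 0.0425 + 0.247 = 0.2895
PPV = 0.0425 / 0.2895 = 0.146805
As percentage = 14.7


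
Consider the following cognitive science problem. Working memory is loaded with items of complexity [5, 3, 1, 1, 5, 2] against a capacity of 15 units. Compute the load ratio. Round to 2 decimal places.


Total complexity = 5 + 3 + 1 + 1 + 5 + 2 = 17
Load = total / capacity = 17 / 15
= 1.13


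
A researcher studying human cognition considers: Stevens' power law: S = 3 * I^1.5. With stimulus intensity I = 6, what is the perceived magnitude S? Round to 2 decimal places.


S = 3 * 6^1.5
6^1.5 = 14.6969
S = 3 * 14.6969
= 44.09


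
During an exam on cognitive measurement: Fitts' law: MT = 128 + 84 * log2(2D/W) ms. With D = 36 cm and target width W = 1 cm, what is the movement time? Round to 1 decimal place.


MT = 128 + 84 * log2(2*36/1)
2D/W = 72.0
log2(72.0) = 6.1699
MT = 128 + 84 * 6.1699
= 646.3 ms


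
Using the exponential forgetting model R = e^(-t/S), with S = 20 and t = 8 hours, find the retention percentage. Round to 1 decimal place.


R = e^(-t/S)
-t/S = -8/20 = -0.4
R = e^(-0.4) = 0.67032
Percentage = 0.67032 * 100
= 67.0


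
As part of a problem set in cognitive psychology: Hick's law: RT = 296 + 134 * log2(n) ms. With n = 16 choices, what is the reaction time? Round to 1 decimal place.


RT = 296 + 134 * log2(16)
log2(16) = 4.0
RT = 296 + 134 * 4.0
= 296 + 536.0
= 832.0 ms


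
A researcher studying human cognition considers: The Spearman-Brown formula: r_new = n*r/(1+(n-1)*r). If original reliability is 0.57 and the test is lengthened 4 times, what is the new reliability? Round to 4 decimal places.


r_new = n*r / (1 + (n-1)*r)
Numerator = 4 * 0.57 = 2.28
Denominator = 1 + 3 * 0.57 = 2.71
r_new = 2.28 / 2.71
= 0.8413


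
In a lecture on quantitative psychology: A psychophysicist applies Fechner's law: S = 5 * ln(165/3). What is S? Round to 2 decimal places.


S = 5 * ln(165/3)
I/I0 = 55.0
ln(55.0) = 4.0073
S = 5 * 4.0073
= 20.04


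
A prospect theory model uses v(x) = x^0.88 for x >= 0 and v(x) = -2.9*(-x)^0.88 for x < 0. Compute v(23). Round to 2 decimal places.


Since x = 23 >= 0, use v(x) = x^0.88
23^0.88 = 15.7878
v(23) = 15.79


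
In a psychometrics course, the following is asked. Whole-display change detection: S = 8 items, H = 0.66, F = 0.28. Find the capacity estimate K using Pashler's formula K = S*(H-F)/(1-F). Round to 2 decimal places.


K = S * (H - F) / (1 - F)
H - F = 0.38
1 - F = 0.72
K = 8 * 0.38 / 0.72
= 4.22


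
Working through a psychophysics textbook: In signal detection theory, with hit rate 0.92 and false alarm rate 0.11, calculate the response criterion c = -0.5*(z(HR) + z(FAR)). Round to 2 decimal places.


c = -0.5 * (z(HR) + z(FAR))
z(0.92) = 1.4051
z(0.11) = -1.2265
c = -0.5 * (1.4051 + -1.2265)
= -0.5 * 0.1786
= -0.09


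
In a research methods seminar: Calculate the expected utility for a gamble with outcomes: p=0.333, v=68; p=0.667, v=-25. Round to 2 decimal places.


EU = sum(p_i * v_i)
0.333 * 68 = 22.644
0.667 * -25 = -16.675
EU = 22.644 + -16.675
= 5.97


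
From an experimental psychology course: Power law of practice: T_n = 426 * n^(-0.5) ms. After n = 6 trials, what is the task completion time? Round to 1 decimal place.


T_n = 426 * 6^(-0.5)
6^(-0.5) = 0.408248
T_n = 426 * 0.408248
= 173.9 ms


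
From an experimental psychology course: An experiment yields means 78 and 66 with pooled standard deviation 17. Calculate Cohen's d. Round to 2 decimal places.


Cohen's d = (M1 - M2) / S_pooled
= (78 - 66) / 17
= 12 / 17
= 0.71


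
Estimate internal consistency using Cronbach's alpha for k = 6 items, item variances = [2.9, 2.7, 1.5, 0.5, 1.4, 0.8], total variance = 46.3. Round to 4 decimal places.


alpha = (k/(k-1)) * (1 - sum(s_i^2)/s_total^2)
sum(item variances) = 9.8
k/(k-1) = 6/5 = 1.2
1 - 9.8/46.3 = 1 - 0.211663 = 0.788337
alpha = 1.2 * 0.788337
= 0.9460


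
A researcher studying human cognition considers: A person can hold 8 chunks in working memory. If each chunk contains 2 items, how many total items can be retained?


Total items = chunks * items_per_chunk
= 8 * 2
= 16


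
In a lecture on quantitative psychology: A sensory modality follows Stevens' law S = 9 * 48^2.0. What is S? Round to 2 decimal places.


S = 9 * 48^2.0
48^2.0 = 2304.0
S = 9 * 2304.0
= 20736.00


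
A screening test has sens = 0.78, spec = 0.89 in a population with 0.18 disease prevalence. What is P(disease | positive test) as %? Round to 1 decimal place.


PPV = (sens * prev) / (sens * prev + (1-spec) * (1-prev))
Numerator = 0.78 * 0.18 = 0.1404
P(positive and no disease) = (1 - spec) * (1 - prev) = (1 - 0.89) * (1 - 0.18) = 0.0902
Denominator = 0.1404 + 0.0902 = 0.2306
PPV = 0.1404 / 0.2306 = 0.608846
As percentage = 60.9


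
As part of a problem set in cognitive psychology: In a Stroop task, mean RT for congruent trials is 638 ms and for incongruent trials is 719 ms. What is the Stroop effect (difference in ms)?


Stroop effect = RT(incongruent) - RT(congruent)
= 719 - 638
= 81 ms


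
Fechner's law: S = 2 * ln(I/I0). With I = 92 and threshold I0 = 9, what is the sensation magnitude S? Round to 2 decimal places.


S = 2 * ln(92/9)
I/I0 = 10.222222
ln(10.222222) = 2.3246
S = 2 * 2.3246
= 4.65


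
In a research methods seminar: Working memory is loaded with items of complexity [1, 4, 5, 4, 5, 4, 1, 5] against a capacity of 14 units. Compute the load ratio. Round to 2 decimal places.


Total complexity = 1 + 4 + 5 + 4 + 5 + 4 + 1 + 5 = 29
Load = total / capacity = 29 / 14
= 2.07


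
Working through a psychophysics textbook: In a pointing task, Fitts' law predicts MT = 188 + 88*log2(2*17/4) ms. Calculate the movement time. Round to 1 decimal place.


MT = 188 + 88 * log2(2*17/4)
2D/W = 8.5
log2(8.5) = 3.0875
MT = 188 + 88 * 3.0875
= 459.7 ms


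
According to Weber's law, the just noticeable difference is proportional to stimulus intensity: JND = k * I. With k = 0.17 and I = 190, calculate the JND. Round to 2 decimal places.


JND = k * I
JND = 0.17 * 190
= 32.30


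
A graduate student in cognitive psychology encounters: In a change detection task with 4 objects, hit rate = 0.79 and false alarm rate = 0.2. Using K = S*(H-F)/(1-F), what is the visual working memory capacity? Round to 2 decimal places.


K = S * (H - F) / (1 - F)
H - F = 0.59
1 - F = 0.8
K = 4 * 0.59 / 0.8
= 2.95


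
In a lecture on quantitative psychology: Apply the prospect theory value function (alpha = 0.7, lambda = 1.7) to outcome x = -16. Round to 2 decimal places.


Since x = -16 < 0, use v(x) = -lambda*(-x)^alpha
(-x) = 16
16^0.7 = 6.9644
v(-16) = -1.7 * 6.9644
= -11.84


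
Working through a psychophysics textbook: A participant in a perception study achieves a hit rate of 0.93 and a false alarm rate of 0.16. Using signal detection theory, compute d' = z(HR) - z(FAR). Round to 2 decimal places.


d' = z(HR) - z(FAR)
z(0.93) = 1.4758
z(0.16) = -0.9945
d' = 1.4758 - -0.9945
= 2.47


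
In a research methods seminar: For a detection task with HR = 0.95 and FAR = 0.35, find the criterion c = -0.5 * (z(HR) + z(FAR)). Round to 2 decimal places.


c = -0.5 * (z(HR) + z(FAR))
z(0.95) = 1.6449
z(0.35) = -0.3853
c = -0.5 * (1.6449 + -0.3853)
= -0.5 * 1.2596
= -0.63


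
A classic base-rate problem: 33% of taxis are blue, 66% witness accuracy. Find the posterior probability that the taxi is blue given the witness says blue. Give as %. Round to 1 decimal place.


P(blue | says blue) = P(says blue | blue)*P(blue) / [P(says blue | blue)*P(blue) + P(says blue | not blue)*P(not blue)]
Numerator = 0.66 * 0.33 = 0.2178
False identification = 0.34 * 0.67 = 0.2278
P = 0.2178 / (0.2178 + 0.2278)
= 0.2178 / 0.4456
As percentage = 48.9


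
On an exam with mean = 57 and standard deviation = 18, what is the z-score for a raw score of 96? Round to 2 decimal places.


z = (X - mu) / sigma
= (96 - 57) / 18
= 39 / 18
= 2.17


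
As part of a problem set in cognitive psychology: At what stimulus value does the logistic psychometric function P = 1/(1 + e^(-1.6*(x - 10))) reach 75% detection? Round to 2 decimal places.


At P = 0.75: 0.75 = 1/(1 + e^(-k*(x-x0)))
Solving: e^(-k*(x-x0)) = 1/3
x = x0 + ln(3)/k
ln(3) = 1.0986
x = 10 + 1.0986/1.6
= 10 + 0.6866
= 10.69


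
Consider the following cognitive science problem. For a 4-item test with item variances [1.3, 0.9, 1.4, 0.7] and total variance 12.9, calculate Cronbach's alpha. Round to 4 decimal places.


alpha = (k/(k-1)) * (1 - sum(s_i^2)/s_total^2)
sum(item variances) = 4.3
k/(k-1) = 4/3 = 1.333333
1 - 4.3/12.9 = 1 - 0.333333 = 0.666667
alpha = 1.333333 * 0.666667
= 0.8889


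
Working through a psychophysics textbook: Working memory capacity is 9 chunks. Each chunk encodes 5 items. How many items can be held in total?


Total items = chunks * items_per_chunk
= 9 * 5
= 45


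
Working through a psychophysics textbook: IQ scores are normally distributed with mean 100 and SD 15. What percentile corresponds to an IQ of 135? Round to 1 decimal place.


z = (IQ - mean) / SD
z = (135 - 100) / 15 = 2.3333
Percentile = Phi(2.3333) * 100
Phi(2.3333) = 0.990184
= 99.0


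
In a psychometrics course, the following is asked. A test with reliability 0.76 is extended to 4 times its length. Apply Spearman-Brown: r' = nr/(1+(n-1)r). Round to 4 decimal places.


r_new = n*r / (1 + (n-1)*r)
Numerator = 4 * 0.76 = 3.04
Denominator = 1 + 3 * 0.76 = 3.28
r_new = 3.04 / 3.28
= 0.9268


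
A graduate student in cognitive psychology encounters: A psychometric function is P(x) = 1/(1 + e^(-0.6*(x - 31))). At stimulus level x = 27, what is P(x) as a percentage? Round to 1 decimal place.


P(x) = 1/(1 + e^(-0.6*(27 - 31)))
Exponent = -0.6 * -4 = 2.4
e^(2.4) = 11.023176
P = 1/(1 + 11.023176) = 0.083173
Percentage = 8.3


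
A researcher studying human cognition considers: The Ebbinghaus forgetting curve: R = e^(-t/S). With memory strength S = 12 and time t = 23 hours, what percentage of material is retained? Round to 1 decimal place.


R = e^(-t/S)
-t/S = -23/12 = -1.916667
R = e^(-1.916667) = 0.147096
Percentage = 0.147096 * 100
= 14.7


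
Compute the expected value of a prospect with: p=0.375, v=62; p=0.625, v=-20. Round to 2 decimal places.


EU = sum(p_i * v_i)
0.375 * 62 = 23.25
0.625 * -20 = -12.5
EU = 23.25 + -12.5
= 10.75


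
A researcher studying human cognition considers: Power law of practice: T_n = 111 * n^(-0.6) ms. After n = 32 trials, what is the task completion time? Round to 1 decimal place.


T_n = 111 * 32^(-0.6)
32^(-0.6) = 0.125
T_n = 111 * 0.125
= 13.9 ms


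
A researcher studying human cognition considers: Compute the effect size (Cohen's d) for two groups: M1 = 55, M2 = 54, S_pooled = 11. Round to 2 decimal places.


Cohen's d = (M1 - M2) / S_pooled
= (55 - 54) / 11
= 1 / 11
= 0.09


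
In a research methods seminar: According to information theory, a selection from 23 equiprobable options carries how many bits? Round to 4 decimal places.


H = log2(n)
H = log2(23)
= 4.5236


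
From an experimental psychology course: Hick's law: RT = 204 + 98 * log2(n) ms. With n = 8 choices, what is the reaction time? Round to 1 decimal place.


RT = 204 + 98 * log2(8)
log2(8) = 3.0
RT = 204 + 98 * 3.0
= 204 + 294.0
= 498.0 ms


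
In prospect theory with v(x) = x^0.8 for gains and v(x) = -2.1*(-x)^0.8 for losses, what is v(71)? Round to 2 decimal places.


Since x = 71 >= 0, use v(x) = x^0.8
71^0.8 = 30.2696
v(71) = 30.27


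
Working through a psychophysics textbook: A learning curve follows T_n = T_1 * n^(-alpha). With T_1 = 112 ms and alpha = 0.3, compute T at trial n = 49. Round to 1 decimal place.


T_n = 112 * 49^(-0.3)
49^(-0.3) = 0.311129
T_n = 112 * 0.311129
= 34.8 ms


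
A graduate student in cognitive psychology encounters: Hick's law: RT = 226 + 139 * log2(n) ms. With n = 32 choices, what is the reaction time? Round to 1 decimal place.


RT = 226 + 139 * log2(32)
log2(32) = 5.0
RT = 226 + 139 * 5.0
= 226 + 695.0
= 921.0 ms


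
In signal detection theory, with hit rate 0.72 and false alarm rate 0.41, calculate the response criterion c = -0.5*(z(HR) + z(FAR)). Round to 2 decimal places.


c = -0.5 * (z(HR) + z(FAR))
z(0.72) = 0.5828
z(0.41) = -0.2275
c = -0.5 * (0.5828 + -0.2275)
= -0.5 * 0.3553
= -0.18


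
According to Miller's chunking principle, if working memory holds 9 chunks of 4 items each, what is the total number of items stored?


Total items = chunks * items_per_chunk
= 9 * 4
= 36


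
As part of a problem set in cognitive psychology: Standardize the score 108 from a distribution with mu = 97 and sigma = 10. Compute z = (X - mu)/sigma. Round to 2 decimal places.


z = (X - mu) / sigma
= (108 - 97) / 10
= 11 / 10
= 1.10


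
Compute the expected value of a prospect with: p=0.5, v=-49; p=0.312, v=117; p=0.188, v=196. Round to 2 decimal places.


EU = sum(p_i * v_i)
0.5 * -49 = -24.5
0.312 * 117 = 36.504
0.188 * 196 = 36.848
EU = -24.5 + 36.504 + 36.848
= 48.85


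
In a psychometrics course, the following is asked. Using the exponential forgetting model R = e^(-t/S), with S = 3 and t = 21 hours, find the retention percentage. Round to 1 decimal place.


R = e^(-t/S)
-t/S = -21/3 = -7.0
R = e^(-7.0) = 0.000912
Percentage = 0.000912 * 100
= 0.1


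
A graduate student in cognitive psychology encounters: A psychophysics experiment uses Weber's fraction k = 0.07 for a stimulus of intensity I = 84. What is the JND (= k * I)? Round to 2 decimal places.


JND = k * I
JND = 0.07 * 84
= 5.88


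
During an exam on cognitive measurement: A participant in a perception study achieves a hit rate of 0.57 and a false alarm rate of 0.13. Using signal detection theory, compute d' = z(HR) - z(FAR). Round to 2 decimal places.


d' = z(HR) - z(FAR)
z(0.57) = 0.1764
z(0.13) = -1.1264
d' = 0.1764 - -1.1264
= 1.30


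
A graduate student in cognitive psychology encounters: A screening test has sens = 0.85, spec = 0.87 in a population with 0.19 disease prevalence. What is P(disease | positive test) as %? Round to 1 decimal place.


PPV = (sens * prev) / (sens * prev + (1-spec) * (1-prev))
Numerator = 0.85 * 0.19 = 0.1615
P(positive and no disease) = (1 - spec) * (1 - prev) = (1 - 0.87) * (1 - 0.19) = 0.1053
Denominator = 0.1615 + 0.1053 = 0.2668
PPV = 0.1615 / 0.2668 = 0.605322
As percentage = 60.5


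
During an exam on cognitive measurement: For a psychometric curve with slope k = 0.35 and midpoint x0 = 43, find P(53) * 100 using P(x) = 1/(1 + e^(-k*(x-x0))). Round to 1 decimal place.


P(x) = 1/(1 + e^(-0.35*(53 - 43)))
Exponent = -0.35 * 10 = -3.5
e^(-3.5) = 0.030197
P = 1/(1 + 0.030197) = 0.970688
Percentage = 97.1


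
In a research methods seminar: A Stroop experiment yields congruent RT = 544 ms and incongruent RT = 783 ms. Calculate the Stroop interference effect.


Stroop effect = RT(incongruent) - RT(congruent)
= 783 - 544
= 239 ms


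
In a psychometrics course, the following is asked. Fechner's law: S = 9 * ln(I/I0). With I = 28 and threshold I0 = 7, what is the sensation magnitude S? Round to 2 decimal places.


S = 9 * ln(28/7)
I/I0 = 4.0
ln(4.0) = 1.3863
S = 9 * 1.3863
= 12.48


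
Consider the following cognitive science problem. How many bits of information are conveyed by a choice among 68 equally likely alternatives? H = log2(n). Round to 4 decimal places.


H = log2(n)
H = log2(68)
= 6.0875


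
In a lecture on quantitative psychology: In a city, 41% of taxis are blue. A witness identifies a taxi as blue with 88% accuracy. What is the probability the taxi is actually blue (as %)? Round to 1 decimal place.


P(blue | says blue) = P(says blue | blue)*P(blue) / [P(says blue | blue)*P(blue) + P(says blue | not blue)*P(not blue)]
Numerator = 0.88 * 0.41 = 0.3608
False identification = 0.12 * 0.59 = 0.0708
P = 0.3608 / (0.3608 + 0.0708)
= 0.3608 / 0.4316
As percentage = 83.6


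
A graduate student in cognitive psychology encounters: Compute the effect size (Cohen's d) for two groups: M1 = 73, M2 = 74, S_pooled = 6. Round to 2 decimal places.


Cohen's d = (M1 - M2) / S_pooled
= (73 - 74) / 6
= -1 / 6
= -0.17


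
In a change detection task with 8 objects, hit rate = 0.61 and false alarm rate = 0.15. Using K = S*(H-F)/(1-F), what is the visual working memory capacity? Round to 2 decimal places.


K = S * (H - F) / (1 - F)
H - F = 0.46
1 - F = 0.85
K = 8 * 0.46 / 0.85
= 4.33


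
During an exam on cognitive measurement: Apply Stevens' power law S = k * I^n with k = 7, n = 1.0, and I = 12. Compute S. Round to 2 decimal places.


S = 7 * 12^1.0
12^1.0 = 12.0
S = 7 * 12.0
= 84.00


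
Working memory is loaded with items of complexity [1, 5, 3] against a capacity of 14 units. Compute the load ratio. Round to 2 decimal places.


Total complexity = 1 + 5 + 3 = 9
Load = total / capacity = 9 / 14
= 0.64


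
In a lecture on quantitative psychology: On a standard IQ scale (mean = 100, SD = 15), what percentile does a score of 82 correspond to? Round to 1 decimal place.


z = (IQ - mean) / SD
z = (82 - 100) / 15 = -1.2
Percentile = Phi(-1.2) * 100
Phi(-1.2) = 0.11507
= 11.5


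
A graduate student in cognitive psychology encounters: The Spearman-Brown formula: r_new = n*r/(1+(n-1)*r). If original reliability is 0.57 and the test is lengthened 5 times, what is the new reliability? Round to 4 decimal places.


r_new = n*r / (1 + (n-1)*r)
Numerator = 5 * 0.57 = 2.85
Denominator = 1 + 4 * 0.57 = 3.28
r_new = 2.85 / 3.28
= 0.8689


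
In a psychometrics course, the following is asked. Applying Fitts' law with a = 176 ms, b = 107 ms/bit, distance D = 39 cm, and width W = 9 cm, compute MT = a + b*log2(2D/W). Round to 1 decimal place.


MT = 176 + 107 * log2(2*39/9)
2D/W = 8.666667
log2(8.666667) = 3.1155
MT = 176 + 107 * 3.1155
= 509.4 ms


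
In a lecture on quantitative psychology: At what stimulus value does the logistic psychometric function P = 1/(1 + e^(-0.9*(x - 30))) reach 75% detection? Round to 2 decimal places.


At P = 0.75: 0.75 = 1/(1 + e^(-k*(x-x0)))
Solving: e^(-k*(x-x0)) = 1/3
x = x0 + ln(3)/k
ln(3) = 1.0986
x = 30 + 1.0986/0.9
= 30 + 1.2207
= 31.22


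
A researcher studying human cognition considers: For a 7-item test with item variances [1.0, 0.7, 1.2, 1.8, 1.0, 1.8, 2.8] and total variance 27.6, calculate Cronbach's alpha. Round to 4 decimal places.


alpha = (k/(k-1)) * (1 - sum(s_i^2)/s_total^2)
sum(item variances) = 10.3
k/(k-1) = 7/6 = 1.166667
1 - 10.3/27.6 = 1 - 0.373188 = 0.626812
alpha = 1.166667 * 0.626812
= 0.7313


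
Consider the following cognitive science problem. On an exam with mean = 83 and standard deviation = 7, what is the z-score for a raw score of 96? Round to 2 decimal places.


z = (X - mu) / sigma
= (96 - 83) / 7
= 13 / 7
= 1.86


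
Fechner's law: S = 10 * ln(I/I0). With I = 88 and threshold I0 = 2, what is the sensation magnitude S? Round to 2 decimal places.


S = 10 * ln(88/2)
I/I0 = 44.0
ln(44.0) = 3.7842
S = 10 * 3.7842
= 37.84


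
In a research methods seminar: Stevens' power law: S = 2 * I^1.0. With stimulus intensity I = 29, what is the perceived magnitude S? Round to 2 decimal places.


S = 2 * 29^1.0
29^1.0 = 29.0
S = 2 * 29.0
= 58.00


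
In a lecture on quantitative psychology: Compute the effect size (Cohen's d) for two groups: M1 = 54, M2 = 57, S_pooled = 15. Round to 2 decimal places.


Cohen's d = (M1 - M2) / S_pooled
= (54 - 57) / 15
= -3 / 15
= -0.20


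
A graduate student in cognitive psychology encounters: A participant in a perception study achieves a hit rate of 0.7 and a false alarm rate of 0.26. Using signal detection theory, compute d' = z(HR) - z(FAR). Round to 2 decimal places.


d' = z(HR) - z(FAR)
z(0.7) = 0.5244
z(0.26) = -0.6433
d' = 0.5244 - -0.6433
= 1.17


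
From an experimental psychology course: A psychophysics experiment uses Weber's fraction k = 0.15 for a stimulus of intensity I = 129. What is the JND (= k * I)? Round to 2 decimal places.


JND = k * I
JND = 0.15 * 129
= 19.35


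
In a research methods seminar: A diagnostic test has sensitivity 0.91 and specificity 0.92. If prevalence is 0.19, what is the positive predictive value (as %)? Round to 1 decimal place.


PPV = (sens * prev) / (sens * prev + (1-spec) * (1-prev))
Numerator = 0.91 * 0.19 = 0.1729
P(positive and no disease) = (1 - spec) * (1 - prev) = (1 - 0.92) * (1 - 0.19) = 0.0648
Denominator = 0.1729 + 0.0648 = 0.2377
PPV = 0.1729 / 0.2377 = 0.727387
As percentage = 72.7


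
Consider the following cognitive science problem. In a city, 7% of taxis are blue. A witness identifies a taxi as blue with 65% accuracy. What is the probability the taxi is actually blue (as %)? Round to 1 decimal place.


P(blue | says blue) = P(says blue | blue)*P(blue) / [P(says blue | blue)*P(blue) + P(says blue | not blue)*P(not blue)]
Numerator = 0.65 * 0.07 = 0.0455
False identification = 0.35 * 0.93 = 0.3255
P = 0.0455 / (0.0455 + 0.3255)
= 0.0455 / 0.371
As percentage = 12.3


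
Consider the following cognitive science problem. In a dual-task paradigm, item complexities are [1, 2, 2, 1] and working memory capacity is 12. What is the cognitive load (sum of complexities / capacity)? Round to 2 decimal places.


Total complexity = 1 + 2 + 2 + 1 = 6
Load = total / capacity = 6 / 12
= 0.50


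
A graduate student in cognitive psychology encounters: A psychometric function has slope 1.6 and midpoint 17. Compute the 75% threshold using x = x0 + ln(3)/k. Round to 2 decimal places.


At P = 0.75: 0.75 = 1/(1 + e^(-k*(x-x0)))
Solving: e^(-k*(x-x0)) = 1/3
x = x0 + ln(3)/k
ln(3) = 1.0986
x = 17 + 1.0986/1.6
= 17 + 0.6866
= 17.69


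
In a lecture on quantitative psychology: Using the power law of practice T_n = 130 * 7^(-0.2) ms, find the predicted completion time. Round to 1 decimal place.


T_n = 130 * 7^(-0.2)
7^(-0.2) = 0.677611
T_n = 130 * 0.677611
= 88.1 ms


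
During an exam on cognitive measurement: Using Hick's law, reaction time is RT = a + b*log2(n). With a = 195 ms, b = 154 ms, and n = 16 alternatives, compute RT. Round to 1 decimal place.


RT = 195 + 154 * log2(16)
log2(16) = 4.0
RT = 195 + 154 * 4.0
= 195 + 616.0
= 811.0 ms


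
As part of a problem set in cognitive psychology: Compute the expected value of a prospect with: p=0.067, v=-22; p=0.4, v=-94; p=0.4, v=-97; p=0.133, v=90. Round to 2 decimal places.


EU = sum(p_i * v_i)
0.067 * -22 = -1.474
0.4 * -94 = -37.6
0.4 * -97 = -38.8
0.133 * 90 = 11.97
EU = -1.474 + -37.6 + -38.8 + 11.97
= -65.90


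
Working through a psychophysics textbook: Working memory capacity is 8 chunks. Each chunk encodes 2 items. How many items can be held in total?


Total items = chunks * items_per_chunk
= 8 * 2
= 16


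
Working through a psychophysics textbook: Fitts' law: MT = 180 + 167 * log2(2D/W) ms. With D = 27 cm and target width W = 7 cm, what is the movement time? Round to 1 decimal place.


MT = 180 + 167 * log2(2*27/7)
2D/W = 7.714286
log2(7.714286) = 2.9475
MT = 180 + 167 * 2.9475
= 672.2 ms


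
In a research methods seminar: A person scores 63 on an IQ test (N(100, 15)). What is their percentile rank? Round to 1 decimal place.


z = (IQ - mean) / SD
z = (63 - 100) / 15 = -2.4667
Percentile = Phi(-2.4667) * 100
Phi(-2.4667) = 0.006818
= 0.7


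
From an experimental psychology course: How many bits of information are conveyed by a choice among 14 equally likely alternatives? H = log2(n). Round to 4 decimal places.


H = log2(n)
H = log2(14)
= 3.8074


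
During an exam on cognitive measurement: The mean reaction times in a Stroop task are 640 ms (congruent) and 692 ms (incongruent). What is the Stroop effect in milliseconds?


Stroop effect = RT(incongruent) - RT(congruent)
= 692 - 640
= 52 ms


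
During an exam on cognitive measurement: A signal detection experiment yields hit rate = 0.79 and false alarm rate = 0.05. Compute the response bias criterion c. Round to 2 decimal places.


c = -0.5 * (z(HR) + z(FAR))
z(0.79) = 0.8064
z(0.05) = -1.6449
c = -0.5 * (0.8064 + -1.6449)
= -0.5 * -0.8385
= 0.42


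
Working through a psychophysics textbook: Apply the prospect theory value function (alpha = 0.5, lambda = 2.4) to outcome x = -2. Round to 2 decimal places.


Since x = -2 < 0, use v(x) = -lambda*(-x)^alpha
(-x) = 2
2^0.5 = 1.4142
v(-2) = -2.4 * 1.4142
= -3.39


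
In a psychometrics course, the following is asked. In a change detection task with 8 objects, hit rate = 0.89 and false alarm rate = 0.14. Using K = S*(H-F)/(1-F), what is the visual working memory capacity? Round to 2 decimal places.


K = S * (H - F) / (1 - F)
H - F = 0.75
1 - F = 0.86
K = 8 * 0.75 / 0.86
= 6.98


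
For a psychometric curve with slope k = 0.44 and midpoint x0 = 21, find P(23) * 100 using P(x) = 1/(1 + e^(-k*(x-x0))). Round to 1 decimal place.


P(x) = 1/(1 + e^(-0.44*(23 - 21)))
Exponent = -0.44 * 2 = -0.88
e^(-0.88) = 0.414783
P = 1/(1 + 0.414783) = 0.706822
Percentage = 70.7


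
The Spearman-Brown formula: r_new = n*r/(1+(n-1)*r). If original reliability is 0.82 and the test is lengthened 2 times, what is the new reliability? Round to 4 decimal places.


r_new = n*r / (1 + (n-1)*r)
Numerator = 2 * 0.82 = 1.64
Denominator = 1 + 1 * 0.82 = 1.82
r_new = 1.64 / 1.82
= 0.9011


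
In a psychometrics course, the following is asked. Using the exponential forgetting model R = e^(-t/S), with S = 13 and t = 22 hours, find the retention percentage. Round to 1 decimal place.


R = e^(-t/S)
-t/S = -22/13 = -1.692308
R = e^(-1.692308) = 0.184094
Percentage = 0.184094 * 100
= 18.4


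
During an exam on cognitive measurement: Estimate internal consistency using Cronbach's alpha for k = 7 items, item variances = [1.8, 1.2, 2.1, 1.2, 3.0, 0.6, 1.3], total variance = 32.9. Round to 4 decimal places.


alpha = (k/(k-1)) * (1 - sum(s_i^2)/s_total^2)
sum(item variances) = 11.2
k/(k-1) = 7/6 = 1.166667
1 - 11.2/32.9 = 1 - 0.340426 = 0.659574
alpha = 1.166667 * 0.659574
= 0.7695


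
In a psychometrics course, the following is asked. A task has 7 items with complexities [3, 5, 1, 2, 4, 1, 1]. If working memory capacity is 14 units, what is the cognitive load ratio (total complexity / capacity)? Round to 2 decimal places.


Total complexity = 3 + 5 + 1 + 2 + 4 + 1 + 1 = 17
Load = total / capacity = 17 / 14
= 1.21


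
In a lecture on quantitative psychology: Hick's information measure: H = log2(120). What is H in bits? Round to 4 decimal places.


H = log2(n)
H = log2(120)
= 6.9069


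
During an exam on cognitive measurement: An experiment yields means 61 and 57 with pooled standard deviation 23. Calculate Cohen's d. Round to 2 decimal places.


Cohen's d = (M1 - M2) / S_pooled
= (61 - 57) / 23
= 4 / 23
= 0.17


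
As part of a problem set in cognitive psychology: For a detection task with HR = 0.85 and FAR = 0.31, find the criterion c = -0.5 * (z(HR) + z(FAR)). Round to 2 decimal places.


c = -0.5 * (z(HR) + z(FAR))
z(0.85) = 1.0364
z(0.31) = -0.4959
c = -0.5 * (1.0364 + -0.4959)
= -0.5 * 0.5405
= -0.27


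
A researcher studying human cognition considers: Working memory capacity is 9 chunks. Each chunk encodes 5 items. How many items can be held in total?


Total items = chunks * items_per_chunk
= 9 * 5
= 45


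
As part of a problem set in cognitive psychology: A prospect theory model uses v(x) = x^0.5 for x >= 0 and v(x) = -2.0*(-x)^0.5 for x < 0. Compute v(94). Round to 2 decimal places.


Since x = 94 >= 0, use v(x) = x^0.5
94^0.5 = 9.6954
v(94) = 9.70


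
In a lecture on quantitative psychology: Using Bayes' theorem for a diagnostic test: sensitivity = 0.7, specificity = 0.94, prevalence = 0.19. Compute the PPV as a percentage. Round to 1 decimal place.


PPV = (sens * prev) / (sens * prev + (1-spec) * (1-prev))
Numerator = 0.7 * 0.19 = 0.133
P(positive and no disease) = (1 - spec) * (1 - prev) = (1 - 0.94) * (1 - 0.19) = 0.0486
Denominator = 0.133 + 0.0486 = 0.1816
PPV = 0.133 / 0.1816 = 0.732379
As percentage = 73.2


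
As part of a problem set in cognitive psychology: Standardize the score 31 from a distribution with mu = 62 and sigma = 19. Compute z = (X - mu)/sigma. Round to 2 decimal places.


z = (X - mu) / sigma
= (31 - 62) / 19
= -31 / 19
= -1.63


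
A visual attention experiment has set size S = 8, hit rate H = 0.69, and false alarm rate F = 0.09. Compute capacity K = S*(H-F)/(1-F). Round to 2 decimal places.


K = S * (H - F) / (1 - F)
H - F = 0.6
1 - F = 0.91
K = 8 * 0.6 / 0.91
= 5.27


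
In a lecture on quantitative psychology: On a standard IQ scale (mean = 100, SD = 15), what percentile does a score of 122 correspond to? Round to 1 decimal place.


z = (IQ - mean) / SD
z = (122 - 100) / 15 = 1.4667
Percentile = Phi(1.4667) * 100
Phi(1.4667) = 0.928771
= 92.9


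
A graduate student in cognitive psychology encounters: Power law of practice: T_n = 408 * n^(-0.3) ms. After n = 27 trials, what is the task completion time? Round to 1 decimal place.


T_n = 408 * 27^(-0.3)
27^(-0.3) = 0.372041
T_n = 408 * 0.372041
= 151.8 ms


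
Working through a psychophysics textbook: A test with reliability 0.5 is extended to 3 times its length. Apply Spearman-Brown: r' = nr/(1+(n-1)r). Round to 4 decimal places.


r_new = n*r / (1 + (n-1)*r)
Numerator = 3 * 0.5 = 1.5
Denominator = 1 + 2 * 0.5 = 2.0
r_new = 1.5 / 2.0
= 0.7500


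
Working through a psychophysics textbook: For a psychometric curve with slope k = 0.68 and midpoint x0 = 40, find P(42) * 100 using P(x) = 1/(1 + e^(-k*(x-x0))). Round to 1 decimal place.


P(x) = 1/(1 + e^(-0.68*(42 - 40)))
Exponent = -0.68 * 2 = -1.36
e^(-1.36) = 0.256661
P = 1/(1 + 0.256661) = 0.79576
Percentage = 79.6
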